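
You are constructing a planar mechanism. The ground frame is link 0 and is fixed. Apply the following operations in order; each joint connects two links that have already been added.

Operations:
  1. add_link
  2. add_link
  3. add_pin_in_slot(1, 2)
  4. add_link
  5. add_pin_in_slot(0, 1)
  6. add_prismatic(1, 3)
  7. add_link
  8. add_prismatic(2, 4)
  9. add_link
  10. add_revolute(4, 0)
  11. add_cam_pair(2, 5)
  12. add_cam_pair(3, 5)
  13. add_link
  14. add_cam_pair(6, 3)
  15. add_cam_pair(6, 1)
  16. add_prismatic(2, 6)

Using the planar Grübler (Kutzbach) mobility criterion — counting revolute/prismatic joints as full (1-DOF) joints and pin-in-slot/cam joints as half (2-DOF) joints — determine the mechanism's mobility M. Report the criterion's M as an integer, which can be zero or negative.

M = 4

L=1 J1=0 J2=0
add link → L=2 J1=0 J2=0
add link → L=3 J1=0 J2=0
PS@1,2 dof=2 J2 → L=3 J1=0 J2=1
add link → L=4 J1=0 J2=1
PS@0,1 dof=2 J2 → L=4 J1=0 J2=2
P@1,3 dof=1 J1 → L=4 J1=1 J2=2
add link → L=5 J1=1 J2=2
P@2,4 dof=1 J1 → L=5 J1=2 J2=2
add link → L=6 J1=2 J2=2
R@4,0 dof=1 J1 → L=6 J1=3 J2=2
C@2,5 dof=2 J2 → L=6 J1=3 J2=3
C@3,5 dof=2 J2 → L=6 J1=3 J2=4
add link → L=7 J1=3 J2=4
C@6,3 dof=2 J2 → L=7 J1=3 J2=5
C@6,1 dof=2 J2 → L=7 J1=3 J2=6
P@2,6 dof=1 J1 → L=7 J1=4 J2=6
M=3(L−1)−2J1−J2=3·6−2·4−6=4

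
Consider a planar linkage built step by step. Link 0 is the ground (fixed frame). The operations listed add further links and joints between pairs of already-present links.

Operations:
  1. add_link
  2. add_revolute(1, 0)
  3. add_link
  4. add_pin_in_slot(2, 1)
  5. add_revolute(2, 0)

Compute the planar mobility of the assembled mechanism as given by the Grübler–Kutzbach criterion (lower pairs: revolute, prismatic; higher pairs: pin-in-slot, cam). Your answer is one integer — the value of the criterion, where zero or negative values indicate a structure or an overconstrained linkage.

ground; <1,0,0>
#1 <2,0,0>
R:1↔0 J1 <2,1,0>
#2 <3,1,0>
PS:2↔1 J2 <3,1,1>
R:2↔0 J1 <3,2,1>
3×2 − 2×2 − 1×1 = 1

M = 1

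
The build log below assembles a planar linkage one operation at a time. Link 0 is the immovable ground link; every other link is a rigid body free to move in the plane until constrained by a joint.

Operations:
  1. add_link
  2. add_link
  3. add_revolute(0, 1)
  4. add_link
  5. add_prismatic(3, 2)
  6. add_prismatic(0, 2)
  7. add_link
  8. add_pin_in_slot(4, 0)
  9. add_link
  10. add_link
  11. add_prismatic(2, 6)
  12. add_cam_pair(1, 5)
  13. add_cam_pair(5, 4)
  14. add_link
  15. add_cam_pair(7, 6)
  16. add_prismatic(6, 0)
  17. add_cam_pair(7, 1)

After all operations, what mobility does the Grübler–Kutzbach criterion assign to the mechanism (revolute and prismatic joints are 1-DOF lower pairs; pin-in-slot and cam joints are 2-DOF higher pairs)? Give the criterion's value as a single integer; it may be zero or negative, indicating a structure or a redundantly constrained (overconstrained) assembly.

M = 6

link 0 = ground. State L|J1|J2 = 1|0|0
+link1  2|0|0
+link2  3|0|0
R(0,1) f=1→J1  3|1|0
+link3  4|1|0
P(3,2) f=1→J1  4|2|0
P(0,2) f=1→J1  4|3|0
+link4  5|3|0
PS(4,0) f=2→J2  5|3|1
+link5  6|3|1
+link6  7|3|1
P(2,6) f=1→J1  7|4|1
C(1,5) f=2→J2  7|4|2
C(5,4) f=2→J2  7|4|3
+link7  8|4|3
C(7,6) f=2→J2  8|4|4
P(6,0) f=1→J1  8|5|4
C(7,1) f=2→J2  8|5|5
M = 3(8−1)−2·5−5 = 21−10−5 = 6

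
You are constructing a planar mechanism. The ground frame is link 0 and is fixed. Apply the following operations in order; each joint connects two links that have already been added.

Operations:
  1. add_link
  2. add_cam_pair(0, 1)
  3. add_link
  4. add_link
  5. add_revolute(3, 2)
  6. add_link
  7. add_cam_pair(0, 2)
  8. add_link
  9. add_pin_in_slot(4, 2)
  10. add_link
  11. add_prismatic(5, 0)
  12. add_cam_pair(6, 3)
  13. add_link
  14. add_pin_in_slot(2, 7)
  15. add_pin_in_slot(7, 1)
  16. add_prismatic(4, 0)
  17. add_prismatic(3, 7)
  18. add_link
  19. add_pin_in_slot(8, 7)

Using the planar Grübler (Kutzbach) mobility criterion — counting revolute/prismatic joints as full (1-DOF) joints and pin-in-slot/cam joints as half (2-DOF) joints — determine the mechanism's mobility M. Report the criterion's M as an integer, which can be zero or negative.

(L,J1,J2)=(1,0,0); link0 fixed
link1: (2,0,0)
C 0-1 [J2]: (2,0,1)
link2: (3,0,1)
link3: (4,0,1)
R 3-2 [J1]: (4,1,1)
link4: (5,1,1)
C 0-2 [J2]: (5,1,2)
link5: (6,1,2)
PS 4-2 [J2]: (6,1,3)
link6: (7,1,3)
P 5-0 [J1]: (7,2,3)
C 6-3 [J2]: (7,2,4)
link7: (8,2,4)
PS 2-7 [J2]: (8,2,5)
PS 7-1 [J2]: (8,2,6)
P 4-0 [J1]: (8,3,6)
P 3-7 [J1]: (8,4,6)
link8: (9,4,6)
PS 8-7 [J2]: (9,4,7)
Grübler: 3·8 − 2·4 − 7 = 9

M = 9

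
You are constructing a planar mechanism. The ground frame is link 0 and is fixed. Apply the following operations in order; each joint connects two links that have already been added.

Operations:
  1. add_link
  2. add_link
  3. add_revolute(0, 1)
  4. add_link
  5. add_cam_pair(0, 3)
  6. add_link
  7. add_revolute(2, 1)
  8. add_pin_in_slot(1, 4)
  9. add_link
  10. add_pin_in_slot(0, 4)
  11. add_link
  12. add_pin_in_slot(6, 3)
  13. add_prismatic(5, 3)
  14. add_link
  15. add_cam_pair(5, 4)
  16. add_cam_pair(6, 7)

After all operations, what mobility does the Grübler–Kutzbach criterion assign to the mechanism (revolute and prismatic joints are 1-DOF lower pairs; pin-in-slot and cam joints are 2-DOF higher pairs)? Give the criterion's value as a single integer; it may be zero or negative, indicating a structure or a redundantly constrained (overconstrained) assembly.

link 0 = ground. State L|J1|J2 = 1|0|0
+link1  2|0|0
+link2  3|0|0
R(0,1) f=1→J1  3|1|0
+link3  4|1|0
C(0,3) f=2→J2  4|1|1
+link4  5|1|1
R(2,1) f=1→J1  5|2|1
PS(1,4) f=2→J2  5|2|2
+link5  6|2|2
PS(0,4) f=2→J2  6|2|3
+link6  7|2|3
PS(6,3) f=2→J2  7|2|4
P(5,3) f=1→J1  7|3|4
+link7  8|3|4
C(5,4) f=2→J2  8|3|5
C(6,7) f=2→J2  8|3|6
M = 3(8−1)−2·3−6 = 21−6−6 = 9

M = 9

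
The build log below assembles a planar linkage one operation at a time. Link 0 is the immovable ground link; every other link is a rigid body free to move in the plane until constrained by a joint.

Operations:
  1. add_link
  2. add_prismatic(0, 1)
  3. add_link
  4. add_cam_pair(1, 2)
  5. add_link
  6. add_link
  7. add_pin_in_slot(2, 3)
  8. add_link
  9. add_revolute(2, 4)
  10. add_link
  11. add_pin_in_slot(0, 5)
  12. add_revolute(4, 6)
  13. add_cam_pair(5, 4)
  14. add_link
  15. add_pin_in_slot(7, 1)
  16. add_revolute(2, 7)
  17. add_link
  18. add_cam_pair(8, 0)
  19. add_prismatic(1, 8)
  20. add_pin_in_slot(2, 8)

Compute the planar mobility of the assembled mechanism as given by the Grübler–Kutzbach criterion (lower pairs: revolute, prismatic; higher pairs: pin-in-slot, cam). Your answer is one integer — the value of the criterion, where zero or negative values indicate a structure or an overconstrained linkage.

M = 7

[1;0;0] (link 0 is ground)
L+ [2;0;0]
P(0,1)∈J1 [2;1;0]
L+ [3;1;0]
C(1,2)∈J2 [3;1;1]
L+ [4;1;1]
L+ [5;1;1]
PS(2,3)∈J2 [5;1;2]
L+ [6;1;2]
R(2,4)∈J1 [6;2;2]
L+ [7;2;2]
PS(0,5)∈J2 [7;2;3]
R(4,6)∈J1 [7;3;3]
C(5,4)∈J2 [7;3;4]
L+ [8;3;4]
PS(7,1)∈J2 [8;3;5]
R(2,7)∈J1 [8;4;5]
L+ [9;4;5]
C(8,0)∈J2 [9;4;6]
P(1,8)∈J1 [9;5;6]
PS(2,8)∈J2 [9;5;7]
mobility = 24 − 10 − 7 = 7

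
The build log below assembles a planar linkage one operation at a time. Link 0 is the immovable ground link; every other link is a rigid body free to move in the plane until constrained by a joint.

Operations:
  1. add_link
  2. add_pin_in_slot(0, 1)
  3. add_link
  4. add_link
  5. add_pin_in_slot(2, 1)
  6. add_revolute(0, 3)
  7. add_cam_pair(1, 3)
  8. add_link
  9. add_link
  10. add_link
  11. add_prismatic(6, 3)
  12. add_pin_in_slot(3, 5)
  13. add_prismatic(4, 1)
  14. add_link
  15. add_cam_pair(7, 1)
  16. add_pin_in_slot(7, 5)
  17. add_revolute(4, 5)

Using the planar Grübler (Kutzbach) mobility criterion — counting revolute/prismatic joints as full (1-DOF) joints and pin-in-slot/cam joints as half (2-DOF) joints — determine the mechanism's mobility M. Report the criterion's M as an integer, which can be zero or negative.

M = 7

[1;0;0] (link 0 is ground)
L+ [2;0;0]
PS(0,1)∈J2 [2;0;1]
L+ [3;0;1]
L+ [4;0;1]
PS(2,1)∈J2 [4;0;2]
R(0,3)∈J1 [4;1;2]
C(1,3)∈J2 [4;1;3]
L+ [5;1;3]
L+ [6;1;3]
L+ [7;1;3]
P(6,3)∈J1 [7;2;3]
PS(3,5)∈J2 [7;2;4]
P(4,1)∈J1 [7;3;4]
L+ [8;3;4]
C(7,1)∈J2 [8;3;5]
PS(7,5)∈J2 [8;3;6]
R(4,5)∈J1 [8;4;6]
mobility = 21 − 8 − 6 = 7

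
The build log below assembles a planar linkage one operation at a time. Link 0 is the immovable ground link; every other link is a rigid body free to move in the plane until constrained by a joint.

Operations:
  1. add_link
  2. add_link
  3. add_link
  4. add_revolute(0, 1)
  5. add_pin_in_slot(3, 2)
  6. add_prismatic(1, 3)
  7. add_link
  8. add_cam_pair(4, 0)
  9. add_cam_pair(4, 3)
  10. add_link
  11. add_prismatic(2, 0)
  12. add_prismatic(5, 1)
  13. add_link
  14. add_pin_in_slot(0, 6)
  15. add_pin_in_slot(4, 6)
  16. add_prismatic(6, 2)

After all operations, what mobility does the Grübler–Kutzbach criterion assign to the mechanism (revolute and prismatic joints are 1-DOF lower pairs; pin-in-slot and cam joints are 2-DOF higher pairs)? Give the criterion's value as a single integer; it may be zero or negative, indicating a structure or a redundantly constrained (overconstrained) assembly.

link 0 = ground. State L|J1|J2 = 1|0|0
+link1  2|0|0
+link2  3|0|0
+link3  4|0|0
R(0,1) f=1→J1  4|1|0
PS(3,2) f=2→J2  4|1|1
P(1,3) f=1→J1  4|2|1
+link4  5|2|1
C(4,0) f=2→J2  5|2|2
C(4,3) f=2→J2  5|2|3
+link5  6|2|3
P(2,0) f=1→J1  6|3|3
P(5,1) f=1→J1  6|4|3
+link6  7|4|3
PS(0,6) f=2→J2  7|4|4
PS(4,6) f=2→J2  7|4|5
P(6,2) f=1→J1  7|5|5
M = 3(7−1)−2·5−5 = 18−10−5 = 3

M = 3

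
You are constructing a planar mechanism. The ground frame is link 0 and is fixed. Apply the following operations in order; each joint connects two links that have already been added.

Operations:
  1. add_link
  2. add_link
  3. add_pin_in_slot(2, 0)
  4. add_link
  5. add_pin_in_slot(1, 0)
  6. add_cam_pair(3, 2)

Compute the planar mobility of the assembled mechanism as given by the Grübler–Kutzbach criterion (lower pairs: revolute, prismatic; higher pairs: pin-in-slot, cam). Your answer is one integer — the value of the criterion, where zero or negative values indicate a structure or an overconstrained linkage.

(L,J1,J2)=(1,0,0); link0 fixed
link1: (2,0,0)
link2: (3,0,0)
PS 2-0 [J2]: (3,0,1)
link3: (4,0,1)
PS 1-0 [J2]: (4,0,2)
C 3-2 [J2]: (4,0,3)
Grübler: 3·3 − 2·0 − 3 = 6

M = 6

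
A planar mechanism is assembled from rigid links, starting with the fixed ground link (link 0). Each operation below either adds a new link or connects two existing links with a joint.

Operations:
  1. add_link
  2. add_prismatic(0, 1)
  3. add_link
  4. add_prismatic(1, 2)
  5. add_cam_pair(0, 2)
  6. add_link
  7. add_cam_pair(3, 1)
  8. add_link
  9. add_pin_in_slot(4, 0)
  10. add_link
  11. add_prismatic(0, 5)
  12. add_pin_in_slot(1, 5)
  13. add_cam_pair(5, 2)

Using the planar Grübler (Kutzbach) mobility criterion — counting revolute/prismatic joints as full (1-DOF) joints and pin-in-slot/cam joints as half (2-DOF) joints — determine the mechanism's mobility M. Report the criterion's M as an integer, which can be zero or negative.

M = 4

L=1 J1=0 J2=0
add link → L=2 J1=0 J2=0
P@0,1 dof=1 J1 → L=2 J1=1 J2=0
add link → L=3 J1=1 J2=0
P@1,2 dof=1 J1 → L=3 J1=2 J2=0
C@0,2 dof=2 J2 → L=3 J1=2 J2=1
add link → L=4 J1=2 J2=1
C@3,1 dof=2 J2 → L=4 J1=2 J2=2
add link → L=5 J1=2 J2=2
PS@4,0 dof=2 J2 → L=5 J1=2 J2=3
add link → L=6 J1=2 J2=3
P@0,5 dof=1 J1 → L=6 J1=3 J2=3
PS@1,5 dof=2 J2 → L=6 J1=3 J2=4
C@5,2 dof=2 J2 → L=6 J1=3 J2=5
M=3(L−1)−2J1−J2=3·5−2·3−5=4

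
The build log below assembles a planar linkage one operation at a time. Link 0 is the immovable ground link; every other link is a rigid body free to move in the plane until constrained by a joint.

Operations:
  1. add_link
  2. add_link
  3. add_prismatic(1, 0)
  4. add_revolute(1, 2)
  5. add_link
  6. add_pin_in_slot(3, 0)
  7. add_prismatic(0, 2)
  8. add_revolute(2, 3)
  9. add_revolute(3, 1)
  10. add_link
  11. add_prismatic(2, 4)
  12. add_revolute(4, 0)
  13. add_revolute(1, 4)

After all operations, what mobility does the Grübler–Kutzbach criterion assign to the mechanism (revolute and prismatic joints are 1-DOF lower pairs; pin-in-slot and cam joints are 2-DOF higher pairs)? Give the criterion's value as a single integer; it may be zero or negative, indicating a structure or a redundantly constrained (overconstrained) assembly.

M = -5

ground; <1,0,0>
#1 <2,0,0>
#2 <3,0,0>
P:1↔0 J1 <3,1,0>
R:1↔2 J1 <3,2,0>
#3 <4,2,0>
PS:3↔0 J2 <4,2,1>
P:0↔2 J1 <4,3,1>
R:2↔3 J1 <4,4,1>
R:3↔1 J1 <4,5,1>
#4 <5,5,1>
P:2↔4 J1 <5,6,1>
R:4↔0 J1 <5,7,1>
R:1↔4 J1 <5,8,1>
3×4 − 2×8 − 1×1 = -5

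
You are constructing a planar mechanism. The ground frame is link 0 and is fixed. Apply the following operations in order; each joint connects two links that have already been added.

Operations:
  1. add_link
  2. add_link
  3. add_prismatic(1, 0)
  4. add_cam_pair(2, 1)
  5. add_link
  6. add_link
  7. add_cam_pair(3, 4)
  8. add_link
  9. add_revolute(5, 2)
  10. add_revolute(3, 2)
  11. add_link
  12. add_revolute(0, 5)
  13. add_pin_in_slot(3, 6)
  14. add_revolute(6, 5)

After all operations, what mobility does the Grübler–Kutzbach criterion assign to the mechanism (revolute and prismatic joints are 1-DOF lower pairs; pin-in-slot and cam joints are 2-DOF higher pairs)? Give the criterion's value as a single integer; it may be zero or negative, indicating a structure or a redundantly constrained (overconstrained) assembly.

M = 5

(L,J1,J2)=(1,0,0); link0 fixed
link1: (2,0,0)
link2: (3,0,0)
P 1-0 [J1]: (3,1,0)
C 2-1 [J2]: (3,1,1)
link3: (4,1,1)
link4: (5,1,1)
C 3-4 [J2]: (5,1,2)
link5: (6,1,2)
R 5-2 [J1]: (6,2,2)
R 3-2 [J1]: (6,3,2)
link6: (7,3,2)
R 0-5 [J1]: (7,4,2)
PS 3-6 [J2]: (7,4,3)
R 6-5 [J1]: (7,5,3)
Grübler: 3·6 − 2·5 − 3 = 5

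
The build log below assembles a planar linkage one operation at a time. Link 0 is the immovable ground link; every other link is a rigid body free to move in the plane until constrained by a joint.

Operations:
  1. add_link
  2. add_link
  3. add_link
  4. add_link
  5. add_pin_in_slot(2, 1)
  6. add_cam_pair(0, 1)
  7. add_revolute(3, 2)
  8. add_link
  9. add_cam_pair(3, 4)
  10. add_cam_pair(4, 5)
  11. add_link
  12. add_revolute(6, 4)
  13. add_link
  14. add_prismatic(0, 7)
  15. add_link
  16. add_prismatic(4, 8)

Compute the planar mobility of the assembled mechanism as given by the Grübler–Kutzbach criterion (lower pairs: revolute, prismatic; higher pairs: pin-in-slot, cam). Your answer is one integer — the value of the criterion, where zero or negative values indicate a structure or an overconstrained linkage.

ground; <1,0,0>
#1 <2,0,0>
#2 <3,0,0>
#3 <4,0,0>
#4 <5,0,0>
PS:2↔1 J2 <5,0,1>
C:0↔1 J2 <5,0,2>
R:3↔2 J1 <5,1,2>
#5 <6,1,2>
C:3↔4 J2 <6,1,3>
C:4↔5 J2 <6,1,4>
#6 <7,1,4>
R:6↔4 J1 <7,2,4>
#7 <8,2,4>
P:0↔7 J1 <8,3,4>
#8 <9,3,4>
P:4↔8 J1 <9,4,4>
3×8 − 2×4 − 1×4 = 12

M = 12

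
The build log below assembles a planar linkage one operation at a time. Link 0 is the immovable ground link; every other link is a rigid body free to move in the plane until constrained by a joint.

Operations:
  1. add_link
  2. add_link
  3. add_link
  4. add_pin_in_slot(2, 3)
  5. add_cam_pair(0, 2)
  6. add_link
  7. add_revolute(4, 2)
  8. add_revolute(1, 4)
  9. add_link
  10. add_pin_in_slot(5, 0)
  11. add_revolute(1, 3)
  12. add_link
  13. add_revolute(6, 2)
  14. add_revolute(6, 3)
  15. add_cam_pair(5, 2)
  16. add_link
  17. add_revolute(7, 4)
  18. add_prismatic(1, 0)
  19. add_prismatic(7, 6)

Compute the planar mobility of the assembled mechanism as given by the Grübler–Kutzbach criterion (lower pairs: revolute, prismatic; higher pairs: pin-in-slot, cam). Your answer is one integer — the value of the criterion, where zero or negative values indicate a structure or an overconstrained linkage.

M = 1

(L,J1,J2)=(1,0,0); link0 fixed
link1: (2,0,0)
link2: (3,0,0)
link3: (4,0,0)
PS 2-3 [J2]: (4,0,1)
C 0-2 [J2]: (4,0,2)
link4: (5,0,2)
R 4-2 [J1]: (5,1,2)
R 1-4 [J1]: (5,2,2)
link5: (6,2,2)
PS 5-0 [J2]: (6,2,3)
R 1-3 [J1]: (6,3,3)
link6: (7,3,3)
R 6-2 [J1]: (7,4,3)
R 6-3 [J1]: (7,5,3)
C 5-2 [J2]: (7,5,4)
link7: (8,5,4)
R 7-4 [J1]: (8,6,4)
P 1-0 [J1]: (8,7,4)
P 7-6 [J1]: (8,8,4)
Grübler: 3·7 − 2·8 − 4 = 1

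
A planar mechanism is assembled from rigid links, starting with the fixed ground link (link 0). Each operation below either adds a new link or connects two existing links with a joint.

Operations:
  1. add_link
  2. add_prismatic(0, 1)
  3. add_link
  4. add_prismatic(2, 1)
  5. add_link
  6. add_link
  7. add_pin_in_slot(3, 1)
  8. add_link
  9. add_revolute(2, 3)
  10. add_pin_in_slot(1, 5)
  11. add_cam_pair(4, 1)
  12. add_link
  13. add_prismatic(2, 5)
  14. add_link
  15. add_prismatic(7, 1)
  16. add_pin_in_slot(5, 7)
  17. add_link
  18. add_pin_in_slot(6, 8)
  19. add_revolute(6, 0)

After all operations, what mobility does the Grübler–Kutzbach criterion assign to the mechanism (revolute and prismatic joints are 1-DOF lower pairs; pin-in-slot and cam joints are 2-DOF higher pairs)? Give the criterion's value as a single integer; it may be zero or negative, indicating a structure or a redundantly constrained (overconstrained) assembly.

ground; <1,0,0>
#1 <2,0,0>
P:0↔1 J1 <2,1,0>
#2 <3,1,0>
P:2↔1 J1 <3,2,0>
#3 <4,2,0>
#4 <5,2,0>
PS:3↔1 J2 <5,2,1>
#5 <6,2,1>
R:2↔3 J1 <6,3,1>
PS:1↔5 J2 <6,3,2>
C:4↔1 J2 <6,3,3>
#6 <7,3,3>
P:2↔5 J1 <7,4,3>
#7 <8,4,3>
P:7↔1 J1 <8,5,3>
PS:5↔7 J2 <8,5,4>
#8 <9,5,4>
PS:6↔8 J2 <9,5,5>
R:6↔0 J1 <9,6,5>
3×8 − 2×6 − 1×5 = 7

M = 7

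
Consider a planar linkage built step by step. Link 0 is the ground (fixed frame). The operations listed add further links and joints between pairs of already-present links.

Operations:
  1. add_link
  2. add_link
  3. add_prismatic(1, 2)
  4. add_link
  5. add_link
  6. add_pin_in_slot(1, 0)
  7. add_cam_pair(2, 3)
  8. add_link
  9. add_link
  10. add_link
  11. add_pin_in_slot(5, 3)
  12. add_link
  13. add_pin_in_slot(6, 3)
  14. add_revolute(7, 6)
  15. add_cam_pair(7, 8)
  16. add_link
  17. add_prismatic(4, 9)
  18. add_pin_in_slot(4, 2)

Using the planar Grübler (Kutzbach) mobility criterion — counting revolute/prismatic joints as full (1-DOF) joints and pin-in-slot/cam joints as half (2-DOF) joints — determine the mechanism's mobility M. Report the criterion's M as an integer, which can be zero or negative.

link 0 = ground. State L|J1|J2 = 1|0|0
+link1  2|0|0
+link2  3|0|0
P(1,2) f=1→J1  3|1|0
+link3  4|1|0
+link4  5|1|0
PS(1,0) f=2→J2  5|1|1
C(2,3) f=2→J2  5|1|2
+link5  6|1|2
+link6  7|1|2
+link7  8|1|2
PS(5,3) f=2→J2  8|1|3
+link8  9|1|3
PS(6,3) f=2→J2  9|1|4
R(7,6) f=1→J1  9|2|4
C(7,8) f=2→J2  9|2|5
+link9  10|2|5
P(4,9) f=1→J1  10|3|5
PS(4,2) f=2→J2  10|3|6
M = 3(10−1)−2·3−6 = 27−6−6 = 15

M = 15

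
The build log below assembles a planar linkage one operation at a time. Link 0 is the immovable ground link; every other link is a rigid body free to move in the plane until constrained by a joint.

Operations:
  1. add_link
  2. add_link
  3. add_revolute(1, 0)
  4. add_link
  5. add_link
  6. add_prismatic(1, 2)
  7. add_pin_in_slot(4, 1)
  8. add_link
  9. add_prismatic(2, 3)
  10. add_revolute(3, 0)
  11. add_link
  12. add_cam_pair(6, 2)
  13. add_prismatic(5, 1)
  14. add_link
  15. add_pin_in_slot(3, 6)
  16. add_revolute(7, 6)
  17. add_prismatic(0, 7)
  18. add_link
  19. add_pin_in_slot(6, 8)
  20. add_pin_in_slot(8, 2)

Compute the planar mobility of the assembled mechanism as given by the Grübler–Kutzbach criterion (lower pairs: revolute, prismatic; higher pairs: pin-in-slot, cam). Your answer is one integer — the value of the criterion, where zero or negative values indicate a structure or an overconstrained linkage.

(L,J1,J2)=(1,0,0); link0 fixed
link1: (2,0,0)
link2: (3,0,0)
R 1-0 [J1]: (3,1,0)
link3: (4,1,0)
link4: (5,1,0)
P 1-2 [J1]: (5,2,0)
PS 4-1 [J2]: (5,2,1)
link5: (6,2,1)
P 2-3 [J1]: (6,3,1)
R 3-0 [J1]: (6,4,1)
link6: (7,4,1)
C 6-2 [J2]: (7,4,2)
P 5-1 [J1]: (7,5,2)
link7: (8,5,2)
PS 3-6 [J2]: (8,5,3)
R 7-6 [J1]: (8,6,3)
P 0-7 [J1]: (8,7,3)
link8: (9,7,3)
PS 6-8 [J2]: (9,7,4)
PS 8-2 [J2]: (9,7,5)
Grübler: 3·8 − 2·7 − 5 = 5

M = 5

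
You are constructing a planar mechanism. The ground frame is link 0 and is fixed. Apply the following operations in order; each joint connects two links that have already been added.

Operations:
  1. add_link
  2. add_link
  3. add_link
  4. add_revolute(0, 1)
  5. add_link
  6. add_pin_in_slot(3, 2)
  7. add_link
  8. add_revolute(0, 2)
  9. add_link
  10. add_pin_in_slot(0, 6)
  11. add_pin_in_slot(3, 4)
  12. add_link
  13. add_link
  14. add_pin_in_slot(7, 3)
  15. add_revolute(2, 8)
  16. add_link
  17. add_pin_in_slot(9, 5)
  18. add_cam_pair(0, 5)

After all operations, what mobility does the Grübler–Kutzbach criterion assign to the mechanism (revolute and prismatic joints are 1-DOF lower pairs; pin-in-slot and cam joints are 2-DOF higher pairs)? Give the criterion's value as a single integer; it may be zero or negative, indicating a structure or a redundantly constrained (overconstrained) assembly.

M = 15

(L,J1,J2)=(1,0,0); link0 fixed
link1: (2,0,0)
link2: (3,0,0)
link3: (4,0,0)
R 0-1 [J1]: (4,1,0)
link4: (5,1,0)
PS 3-2 [J2]: (5,1,1)
link5: (6,1,1)
R 0-2 [J1]: (6,2,1)
link6: (7,2,1)
PS 0-6 [J2]: (7,2,2)
PS 3-4 [J2]: (7,2,3)
link7: (8,2,3)
link8: (9,2,3)
PS 7-3 [J2]: (9,2,4)
R 2-8 [J1]: (9,3,4)
link9: (10,3,4)
PS 9-5 [J2]: (10,3,5)
C 0-5 [J2]: (10,3,6)
Grübler: 3·9 − 2·3 − 6 = 15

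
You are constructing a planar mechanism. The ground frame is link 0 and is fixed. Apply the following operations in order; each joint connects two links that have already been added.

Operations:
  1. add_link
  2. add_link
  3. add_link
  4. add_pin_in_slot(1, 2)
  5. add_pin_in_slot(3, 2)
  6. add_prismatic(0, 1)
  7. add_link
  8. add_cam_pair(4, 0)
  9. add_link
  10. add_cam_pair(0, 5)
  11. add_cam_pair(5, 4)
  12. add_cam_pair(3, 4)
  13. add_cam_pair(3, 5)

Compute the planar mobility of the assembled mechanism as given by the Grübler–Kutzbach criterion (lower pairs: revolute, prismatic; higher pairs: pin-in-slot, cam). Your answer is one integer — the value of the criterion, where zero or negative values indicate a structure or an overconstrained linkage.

M = 6

ground; <1,0,0>
#1 <2,0,0>
#2 <3,0,0>
#3 <4,0,0>
PS:1↔2 J2 <4,0,1>
PS:3↔2 J2 <4,0,2>
P:0↔1 J1 <4,1,2>
#4 <5,1,2>
C:4↔0 J2 <5,1,3>
#5 <6,1,3>
C:0↔5 J2 <6,1,4>
C:5↔4 J2 <6,1,5>
C:3↔4 J2 <6,1,6>
C:3↔5 J2 <6,1,7>
3×5 − 2×1 − 1×7 = 6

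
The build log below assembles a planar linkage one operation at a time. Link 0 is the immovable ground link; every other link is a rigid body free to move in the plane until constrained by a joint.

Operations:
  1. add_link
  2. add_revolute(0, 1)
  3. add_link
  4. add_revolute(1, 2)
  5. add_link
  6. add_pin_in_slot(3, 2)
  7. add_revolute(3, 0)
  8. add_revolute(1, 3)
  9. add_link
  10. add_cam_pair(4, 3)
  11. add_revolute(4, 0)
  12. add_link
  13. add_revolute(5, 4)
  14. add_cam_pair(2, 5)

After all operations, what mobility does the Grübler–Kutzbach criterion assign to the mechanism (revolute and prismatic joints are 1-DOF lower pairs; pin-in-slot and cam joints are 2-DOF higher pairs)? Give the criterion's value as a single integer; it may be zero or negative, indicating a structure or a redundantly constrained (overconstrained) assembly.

link 0 = ground. State L|J1|J2 = 1|0|0
+link1  2|0|0
R(0,1) f=1→J1  2|1|0
+link2  3|1|0
R(1,2) f=1→J1  3|2|0
+link3  4|2|0
PS(3,2) f=2→J2  4|2|1
R(3,0) f=1→J1  4|3|1
R(1,3) f=1→J1  4|4|1
+link4  5|4|1
C(4,3) f=2→J2  5|4|2
R(4,0) f=1→J1  5|5|2
+link5  6|5|2
R(5,4) f=1→J1  6|6|2
C(2,5) f=2→J2  6|6|3
M = 3(6−1)−2·6−3 = 15−12−3 = 0

M = 0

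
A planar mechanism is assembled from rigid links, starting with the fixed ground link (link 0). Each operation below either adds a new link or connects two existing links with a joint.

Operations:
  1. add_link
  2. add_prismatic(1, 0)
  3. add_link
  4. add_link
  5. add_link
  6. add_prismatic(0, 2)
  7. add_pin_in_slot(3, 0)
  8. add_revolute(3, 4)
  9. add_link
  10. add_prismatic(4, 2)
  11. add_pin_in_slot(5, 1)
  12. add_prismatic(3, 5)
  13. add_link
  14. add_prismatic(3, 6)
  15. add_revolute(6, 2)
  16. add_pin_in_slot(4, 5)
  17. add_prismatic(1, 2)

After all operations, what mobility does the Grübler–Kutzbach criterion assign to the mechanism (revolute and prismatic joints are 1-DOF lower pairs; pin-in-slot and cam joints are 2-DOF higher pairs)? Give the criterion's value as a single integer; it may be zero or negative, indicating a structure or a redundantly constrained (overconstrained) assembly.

L=1 J1=0 J2=0
add link → L=2 J1=0 J2=0
P@1,0 dof=1 J1 → L=2 J1=1 J2=0
add link → L=3 J1=1 J2=0
add link → L=4 J1=1 J2=0
add link → L=5 J1=1 J2=0
P@0,2 dof=1 J1 → L=5 J1=2 J2=0
PS@3,0 dof=2 J2 → L=5 J1=2 J2=1
R@3,4 dof=1 J1 → L=5 J1=3 J2=1
add link → L=6 J1=3 J2=1
P@4,2 dof=1 J1 → L=6 J1=4 J2=1
PS@5,1 dof=2 J2 → L=6 J1=4 J2=2
P@3,5 dof=1 J1 → L=6 J1=5 J2=2
add link → L=7 J1=5 J2=2
P@3,6 dof=1 J1 → L=7 J1=6 J2=2
R@6,2 dof=1 J1 → L=7 J1=7 J2=2
PS@4,5 dof=2 J2 → L=7 J1=7 J2=3
P@1,2 dof=1 J1 → L=7 J1=8 J2=3
M=3(L−1)−2J1−J2=3·6−2·8−3=-1

M = -1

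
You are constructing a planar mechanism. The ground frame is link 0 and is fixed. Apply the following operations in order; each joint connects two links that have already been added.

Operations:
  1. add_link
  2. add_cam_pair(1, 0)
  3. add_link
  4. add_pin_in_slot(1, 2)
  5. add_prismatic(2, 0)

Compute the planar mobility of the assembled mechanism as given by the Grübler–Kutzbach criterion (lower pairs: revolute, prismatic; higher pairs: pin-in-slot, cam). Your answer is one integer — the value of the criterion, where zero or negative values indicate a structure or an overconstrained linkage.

L=1 J1=0 J2=0
add link → L=2 J1=0 J2=0
C@1,0 dof=2 J2 → L=2 J1=0 J2=1
add link → L=3 J1=0 J2=1
PS@1,2 dof=2 J2 → L=3 J1=0 J2=2
P@2,0 dof=1 J1 → L=3 J1=1 J2=2
M=3(L−1)−2J1−J2=3·2−2·1−2=2

M = 2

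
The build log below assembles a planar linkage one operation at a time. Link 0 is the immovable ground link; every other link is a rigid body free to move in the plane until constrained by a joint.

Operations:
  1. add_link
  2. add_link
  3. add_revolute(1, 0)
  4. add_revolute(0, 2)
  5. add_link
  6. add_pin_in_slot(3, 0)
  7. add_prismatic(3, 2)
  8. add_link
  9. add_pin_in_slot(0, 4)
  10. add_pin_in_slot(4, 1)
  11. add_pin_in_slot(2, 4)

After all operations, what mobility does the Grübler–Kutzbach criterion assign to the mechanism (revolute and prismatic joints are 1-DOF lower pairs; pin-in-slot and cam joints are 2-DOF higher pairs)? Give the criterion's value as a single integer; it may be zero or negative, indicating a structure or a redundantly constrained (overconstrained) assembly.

(L,J1,J2)=(1,0,0); link0 fixed
link1: (2,0,0)
link2: (3,0,0)
R 1-0 [J1]: (3,1,0)
R 0-2 [J1]: (3,2,0)
link3: (4,2,0)
PS 3-0 [J2]: (4,2,1)
P 3-2 [J1]: (4,3,1)
link4: (5,3,1)
PS 0-4 [J2]: (5,3,2)
PS 4-1 [J2]: (5,3,3)
PS 2-4 [J2]: (5,3,4)
Grübler: 3·4 − 2·3 − 4 = 2

M = 2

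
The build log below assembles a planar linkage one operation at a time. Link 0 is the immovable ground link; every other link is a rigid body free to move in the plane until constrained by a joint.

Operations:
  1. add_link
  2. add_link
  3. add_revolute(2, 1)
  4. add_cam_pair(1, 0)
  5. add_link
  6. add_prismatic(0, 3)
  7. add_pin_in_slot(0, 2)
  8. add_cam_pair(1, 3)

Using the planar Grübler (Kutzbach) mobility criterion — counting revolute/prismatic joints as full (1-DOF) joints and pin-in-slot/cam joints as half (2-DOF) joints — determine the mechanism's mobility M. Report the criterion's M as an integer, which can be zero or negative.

(L,J1,J2)=(1,0,0); link0 fixed
link1: (2,0,0)
link2: (3,0,0)
R 2-1 [J1]: (3,1,0)
C 1-0 [J2]: (3,1,1)
link3: (4,1,1)
P 0-3 [J1]: (4,2,1)
PS 0-2 [J2]: (4,2,2)
C 1-3 [J2]: (4,2,3)
Grübler: 3·3 − 2·2 − 3 = 2

M = 2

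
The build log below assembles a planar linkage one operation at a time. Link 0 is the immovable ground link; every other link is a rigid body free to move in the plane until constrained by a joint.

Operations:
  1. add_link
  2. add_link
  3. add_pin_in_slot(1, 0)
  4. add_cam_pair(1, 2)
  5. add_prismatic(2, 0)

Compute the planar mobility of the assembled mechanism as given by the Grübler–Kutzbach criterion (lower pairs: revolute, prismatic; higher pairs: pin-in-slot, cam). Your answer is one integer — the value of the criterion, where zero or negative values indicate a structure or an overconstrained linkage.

ground; <1,0,0>
#1 <2,0,0>
#2 <3,0,0>
PS:1↔0 J2 <3,0,1>
C:1↔2 J2 <3,0,2>
P:2↔0 J1 <3,1,2>
3×2 − 2×1 − 1×2 = 2

M = 2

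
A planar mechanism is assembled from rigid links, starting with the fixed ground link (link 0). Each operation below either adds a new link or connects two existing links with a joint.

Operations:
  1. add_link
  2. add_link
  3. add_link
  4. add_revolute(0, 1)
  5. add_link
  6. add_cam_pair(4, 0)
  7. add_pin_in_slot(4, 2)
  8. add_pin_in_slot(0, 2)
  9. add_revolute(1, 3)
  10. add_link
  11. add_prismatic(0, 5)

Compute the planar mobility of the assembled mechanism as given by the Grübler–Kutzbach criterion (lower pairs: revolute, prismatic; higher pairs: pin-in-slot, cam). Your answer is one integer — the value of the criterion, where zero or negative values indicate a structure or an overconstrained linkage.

[1;0;0] (link 0 is ground)
L+ [2;0;0]
L+ [3;0;0]
L+ [4;0;0]
R(0,1)∈J1 [4;1;0]
L+ [5;1;0]
C(4,0)∈J2 [5;1;1]
PS(4,2)∈J2 [5;1;2]
PS(0,2)∈J2 [5;1;3]
R(1,3)∈J1 [5;2;3]
L+ [6;2;3]
P(0,5)∈J1 [6;3;3]
mobility = 15 − 6 − 3 = 6

M = 6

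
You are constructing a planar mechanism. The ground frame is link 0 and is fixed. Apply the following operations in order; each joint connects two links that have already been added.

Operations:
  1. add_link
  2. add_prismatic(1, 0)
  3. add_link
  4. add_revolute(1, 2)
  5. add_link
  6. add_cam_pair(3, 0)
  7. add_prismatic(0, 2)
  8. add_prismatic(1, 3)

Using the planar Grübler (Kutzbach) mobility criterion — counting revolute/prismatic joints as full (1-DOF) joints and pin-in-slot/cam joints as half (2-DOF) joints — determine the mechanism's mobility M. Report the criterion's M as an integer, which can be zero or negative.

M = 0

(L,J1,J2)=(1,0,0); link0 fixed
link1: (2,0,0)
P 1-0 [J1]: (2,1,0)
link2: (3,1,0)
R 1-2 [J1]: (3,2,0)
link3: (4,2,0)
C 3-0 [J2]: (4,2,1)
P 0-2 [J1]: (4,3,1)
P 1-3 [J1]: (4,4,1)
Grübler: 3·3 − 2·4 − 1 = 0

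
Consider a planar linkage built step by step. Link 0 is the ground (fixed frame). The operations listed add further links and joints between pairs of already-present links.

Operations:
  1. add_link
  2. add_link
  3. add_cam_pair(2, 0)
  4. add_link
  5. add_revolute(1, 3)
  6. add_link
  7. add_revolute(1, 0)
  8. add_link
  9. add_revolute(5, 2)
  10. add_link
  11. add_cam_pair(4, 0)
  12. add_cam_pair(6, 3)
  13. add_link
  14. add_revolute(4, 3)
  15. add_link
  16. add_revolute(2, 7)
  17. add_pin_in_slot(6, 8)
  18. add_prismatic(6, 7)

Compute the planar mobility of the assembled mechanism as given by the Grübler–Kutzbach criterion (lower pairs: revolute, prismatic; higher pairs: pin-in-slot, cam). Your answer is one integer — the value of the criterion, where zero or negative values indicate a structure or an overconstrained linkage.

ground; <1,0,0>
#1 <2,0,0>
#2 <3,0,0>
C:2↔0 J2 <3,0,1>
#3 <4,0,1>
R:1↔3 J1 <4,1,1>
#4 <5,1,1>
R:1↔0 J1 <5,2,1>
#5 <6,2,1>
R:5↔2 J1 <6,3,1>
#6 <7,3,1>
C:4↔0 J2 <7,3,2>
C:6↔3 J2 <7,3,3>
#7 <8,3,3>
R:4↔3 J1 <8,4,3>
#8 <9,4,3>
R:2↔7 J1 <9,5,3>
PS:6↔8 J2 <9,5,4>
P:6↔7 J1 <9,6,4>
3×8 − 2×6 − 1×4 = 8

M = 8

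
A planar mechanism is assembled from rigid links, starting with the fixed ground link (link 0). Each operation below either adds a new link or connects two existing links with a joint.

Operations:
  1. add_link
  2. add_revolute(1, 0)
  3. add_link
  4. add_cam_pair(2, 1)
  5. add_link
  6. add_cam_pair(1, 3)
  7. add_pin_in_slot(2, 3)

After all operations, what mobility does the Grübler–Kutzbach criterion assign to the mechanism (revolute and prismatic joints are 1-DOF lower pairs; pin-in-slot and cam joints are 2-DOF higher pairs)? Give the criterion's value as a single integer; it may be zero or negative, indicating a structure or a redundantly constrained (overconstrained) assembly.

M = 4

[1;0;0] (link 0 is ground)
L+ [2;0;0]
R(1,0)∈J1 [2;1;0]
L+ [3;1;0]
C(2,1)∈J2 [3;1;1]
L+ [4;1;1]
C(1,3)∈J2 [4;1;2]
PS(2,3)∈J2 [4;1;3]
mobility = 9 − 2 − 3 = 4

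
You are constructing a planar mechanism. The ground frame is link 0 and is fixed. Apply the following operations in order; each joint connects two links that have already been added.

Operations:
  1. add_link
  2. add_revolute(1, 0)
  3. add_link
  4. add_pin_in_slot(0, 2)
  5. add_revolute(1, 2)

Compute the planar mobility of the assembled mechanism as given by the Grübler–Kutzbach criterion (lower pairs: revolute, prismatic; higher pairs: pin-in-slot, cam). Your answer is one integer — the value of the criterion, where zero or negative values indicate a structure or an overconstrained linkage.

link 0 = ground. State L|J1|J2 = 1|0|0
+link1  2|0|0
R(1,0) f=1→J1  2|1|0
+link2  3|1|0
PS(0,2) f=2→J2  3|1|1
R(1,2) f=1→J1  3|2|1
M = 3(3−1)−2·2−1 = 6−4−1 = 1

M = 1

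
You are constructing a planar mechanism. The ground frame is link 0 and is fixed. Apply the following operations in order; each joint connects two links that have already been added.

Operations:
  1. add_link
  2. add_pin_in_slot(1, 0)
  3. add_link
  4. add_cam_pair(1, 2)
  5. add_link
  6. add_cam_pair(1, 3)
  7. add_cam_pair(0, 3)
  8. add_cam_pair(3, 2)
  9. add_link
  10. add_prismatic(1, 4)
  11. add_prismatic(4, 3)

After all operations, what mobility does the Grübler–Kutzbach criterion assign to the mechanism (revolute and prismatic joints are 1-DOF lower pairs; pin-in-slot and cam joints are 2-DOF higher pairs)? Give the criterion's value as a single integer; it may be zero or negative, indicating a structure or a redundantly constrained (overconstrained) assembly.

M = 3

L=1 J1=0 J2=0
add link → L=2 J1=0 J2=0
PS@1,0 dof=2 J2 → L=2 J1=0 J2=1
add link → L=3 J1=0 J2=1
C@1,2 dof=2 J2 → L=3 J1=0 J2=2
add link → L=4 J1=0 J2=2
C@1,3 dof=2 J2 → L=4 J1=0 J2=3
C@0,3 dof=2 J2 → L=4 J1=0 J2=4
C@3,2 dof=2 J2 → L=4 J1=0 J2=5
add link → L=5 J1=0 J2=5
P@1,4 dof=1 J1 → L=5 J1=1 J2=5
P@4,3 dof=1 J1 → L=5 J1=2 J2=5
M=3(L−1)−2J1−J2=3·4−2·2−5=3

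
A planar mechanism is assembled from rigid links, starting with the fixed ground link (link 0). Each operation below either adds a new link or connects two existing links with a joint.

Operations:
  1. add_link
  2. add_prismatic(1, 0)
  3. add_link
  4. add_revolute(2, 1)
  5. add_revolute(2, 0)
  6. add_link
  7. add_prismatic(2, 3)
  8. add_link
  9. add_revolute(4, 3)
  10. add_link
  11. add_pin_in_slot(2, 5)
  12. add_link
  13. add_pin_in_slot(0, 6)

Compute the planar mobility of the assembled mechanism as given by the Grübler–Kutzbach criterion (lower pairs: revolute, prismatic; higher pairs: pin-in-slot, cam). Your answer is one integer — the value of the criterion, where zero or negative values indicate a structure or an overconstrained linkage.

ground; <1,0,0>
#1 <2,0,0>
P:1↔0 J1 <2,1,0>
#2 <3,1,0>
R:2↔1 J1 <3,2,0>
R:2↔0 J1 <3,3,0>
#3 <4,3,0>
P:2↔3 J1 <4,4,0>
#4 <5,4,0>
R:4↔3 J1 <5,5,0>
#5 <6,5,0>
PS:2↔5 J2 <6,5,1>
#6 <7,5,1>
PS:0↔6 J2 <7,5,2>
3×6 − 2×5 − 1×2 = 6

M = 6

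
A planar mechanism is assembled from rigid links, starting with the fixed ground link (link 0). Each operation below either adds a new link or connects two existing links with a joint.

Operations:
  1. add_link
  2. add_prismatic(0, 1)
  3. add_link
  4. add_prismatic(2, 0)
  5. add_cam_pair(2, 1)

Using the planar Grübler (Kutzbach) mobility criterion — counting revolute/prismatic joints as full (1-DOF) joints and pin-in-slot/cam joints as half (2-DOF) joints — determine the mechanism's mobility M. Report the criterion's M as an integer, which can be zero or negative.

L=1 J1=0 J2=0
add link → L=2 J1=0 J2=0
P@0,1 dof=1 J1 → L=2 J1=1 J2=0
add link → L=3 J1=1 J2=0
P@2,0 dof=1 J1 → L=3 J1=2 J2=0
C@2,1 dof=2 J2 → L=3 J1=2 J2=1
M=3(L−1)−2J1−J2=3·2−2·2−1=1

M = 1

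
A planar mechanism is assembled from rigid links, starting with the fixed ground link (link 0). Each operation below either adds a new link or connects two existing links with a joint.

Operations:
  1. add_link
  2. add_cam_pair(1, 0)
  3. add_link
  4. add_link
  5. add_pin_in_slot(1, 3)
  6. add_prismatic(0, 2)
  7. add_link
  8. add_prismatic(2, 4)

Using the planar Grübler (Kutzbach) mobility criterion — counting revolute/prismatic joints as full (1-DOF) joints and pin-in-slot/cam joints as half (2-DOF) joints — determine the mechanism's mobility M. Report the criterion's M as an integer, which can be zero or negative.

M = 6

link 0 = ground. State L|J1|J2 = 1|0|0
+link1  2|0|0
C(1,0) f=2→J2  2|0|1
+link2  3|0|1
+link3  4|0|1
PS(1,3) f=2→J2  4|0|2
P(0,2) f=1→J1  4|1|2
+link4  5|1|2
P(2,4) f=1→J1  5|2|2
M = 3(5−1)−2·2−2 = 12−4−2 = 6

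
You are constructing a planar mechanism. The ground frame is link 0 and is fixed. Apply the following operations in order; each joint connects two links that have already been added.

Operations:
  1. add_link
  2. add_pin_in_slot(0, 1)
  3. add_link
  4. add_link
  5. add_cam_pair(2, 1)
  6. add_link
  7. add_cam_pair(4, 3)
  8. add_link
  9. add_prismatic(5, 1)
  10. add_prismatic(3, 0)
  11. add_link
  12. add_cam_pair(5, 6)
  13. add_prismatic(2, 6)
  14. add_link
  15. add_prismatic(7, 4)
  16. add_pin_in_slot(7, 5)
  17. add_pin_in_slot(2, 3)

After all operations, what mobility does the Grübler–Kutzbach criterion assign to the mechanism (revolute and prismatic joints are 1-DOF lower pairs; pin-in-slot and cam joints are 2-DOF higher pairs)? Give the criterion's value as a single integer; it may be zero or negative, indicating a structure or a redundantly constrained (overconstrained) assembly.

M = 7

(L,J1,J2)=(1,0,0); link0 fixed
link1: (2,0,0)
PS 0-1 [J2]: (2,0,1)
link2: (3,0,1)
link3: (4,0,1)
C 2-1 [J2]: (4,0,2)
link4: (5,0,2)
C 4-3 [J2]: (5,0,3)
link5: (6,0,3)
P 5-1 [J1]: (6,1,3)
P 3-0 [J1]: (6,2,3)
link6: (7,2,3)
C 5-6 [J2]: (7,2,4)
P 2-6 [J1]: (7,3,4)
link7: (8,3,4)
P 7-4 [J1]: (8,4,4)
PS 7-5 [J2]: (8,4,5)
PS 2-3 [J2]: (8,4,6)
Grübler: 3·7 − 2·4 − 6 = 7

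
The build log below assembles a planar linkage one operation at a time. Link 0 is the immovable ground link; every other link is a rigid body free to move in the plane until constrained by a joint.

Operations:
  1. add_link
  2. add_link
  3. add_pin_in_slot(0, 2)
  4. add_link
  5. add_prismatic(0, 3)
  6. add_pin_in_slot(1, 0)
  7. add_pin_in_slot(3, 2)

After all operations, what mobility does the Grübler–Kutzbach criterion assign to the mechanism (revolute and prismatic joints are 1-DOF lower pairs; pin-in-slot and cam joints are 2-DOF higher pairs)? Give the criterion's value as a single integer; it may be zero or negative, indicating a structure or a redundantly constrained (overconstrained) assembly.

ground; <1,0,0>
#1 <2,0,0>
#2 <3,0,0>
PS:0↔2 J2 <3,0,1>
#3 <4,0,1>
P:0↔3 J1 <4,1,1>
PS:1↔0 J2 <4,1,2>
PS:3↔2 J2 <4,1,3>
3×3 − 2×1 − 1×3 = 4

M = 4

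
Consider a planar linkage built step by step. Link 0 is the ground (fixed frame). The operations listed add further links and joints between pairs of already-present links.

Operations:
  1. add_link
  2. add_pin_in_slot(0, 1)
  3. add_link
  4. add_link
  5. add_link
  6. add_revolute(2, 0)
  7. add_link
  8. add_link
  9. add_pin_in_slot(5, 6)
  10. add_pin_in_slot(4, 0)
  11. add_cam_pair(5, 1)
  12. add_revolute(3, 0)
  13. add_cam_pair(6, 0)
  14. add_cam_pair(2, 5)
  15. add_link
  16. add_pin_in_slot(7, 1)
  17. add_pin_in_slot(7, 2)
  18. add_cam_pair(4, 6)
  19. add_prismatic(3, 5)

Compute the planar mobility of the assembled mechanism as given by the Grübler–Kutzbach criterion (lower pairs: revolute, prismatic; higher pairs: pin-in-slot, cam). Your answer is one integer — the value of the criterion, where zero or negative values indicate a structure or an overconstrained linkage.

M = 6

link 0 = ground. State L|J1|J2 = 1|0|0
+link1  2|0|0
PS(0,1) f=2→J2  2|0|1
+link2  3|0|1
+link3  4|0|1
+link4  5|0|1
R(2,0) f=1→J1  5|1|1
+link5  6|1|1
+link6  7|1|1
PS(5,6) f=2→J2  7|1|2
PS(4,0) f=2→J2  7|1|3
C(5,1) f=2→J2  7|1|4
R(3,0) f=1→J1  7|2|4
C(6,0) f=2→J2  7|2|5
C(2,5) f=2→J2  7|2|6
+link7  8|2|6
PS(7,1) f=2→J2  8|2|7
PS(7,2) f=2→J2  8|2|8
C(4,6) f=2→J2  8|2|9
P(3,5) f=1→J1  8|3|9
M = 3(8−1)−2·3−9 = 21−6−9 = 6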